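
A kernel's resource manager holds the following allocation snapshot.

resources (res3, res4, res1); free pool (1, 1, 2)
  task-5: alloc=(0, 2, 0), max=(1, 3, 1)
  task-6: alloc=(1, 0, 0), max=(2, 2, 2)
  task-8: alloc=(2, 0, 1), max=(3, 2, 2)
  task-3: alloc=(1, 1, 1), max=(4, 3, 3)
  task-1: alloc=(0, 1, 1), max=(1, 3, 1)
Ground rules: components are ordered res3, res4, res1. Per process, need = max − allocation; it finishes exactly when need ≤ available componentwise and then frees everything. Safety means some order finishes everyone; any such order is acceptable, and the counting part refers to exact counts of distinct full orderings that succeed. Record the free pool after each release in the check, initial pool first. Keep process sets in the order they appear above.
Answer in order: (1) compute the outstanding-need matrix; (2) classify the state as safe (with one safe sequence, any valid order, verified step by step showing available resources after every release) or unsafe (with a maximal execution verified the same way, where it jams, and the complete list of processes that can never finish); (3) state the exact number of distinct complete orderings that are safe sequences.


(1) Remaining need (order res3, res4, res1):
  task-5: (1, 1, 1)
  task-6: (1, 2, 2)
  task-8: (1, 2, 1)
  task-3: (3, 2, 2)
  task-1: (1, 2, 0)
(2) SAFE, for example via the order task-5, task-1, task-8, task-3, task-6.
Key observation: task-5 marks the first exact bind of the order: its need (1, 1, 1) fits the free (1, 1, 2) with zero slack on a requested resource.
Check, step by step:
  pool = (1, 1, 2)
  run task-5 (needs (1, 1, 1), free (1, 1, 2)); after release of (0, 2, 0) the pool is (1, 3, 2)
  run task-1 (needs (1, 2, 0), free (1, 3, 2)); after release of (0, 1, 1) the pool is (1, 4, 3)
  run task-8 (needs (1, 2, 1), free (1, 4, 3)); after release of (2, 0, 1) the pool is (3, 4, 4)
  run task-3 (needs (3, 2, 2), free (3, 4, 4)); after release of (1, 1, 1) the pool is (4, 5, 5)
  run task-6 (needs (1, 2, 2), free (4, 5, 5)); after release of (1, 0, 0) the pool is (5, 5, 5)
(3) Precisely 12 of the possible complete orderings are safe sequences.


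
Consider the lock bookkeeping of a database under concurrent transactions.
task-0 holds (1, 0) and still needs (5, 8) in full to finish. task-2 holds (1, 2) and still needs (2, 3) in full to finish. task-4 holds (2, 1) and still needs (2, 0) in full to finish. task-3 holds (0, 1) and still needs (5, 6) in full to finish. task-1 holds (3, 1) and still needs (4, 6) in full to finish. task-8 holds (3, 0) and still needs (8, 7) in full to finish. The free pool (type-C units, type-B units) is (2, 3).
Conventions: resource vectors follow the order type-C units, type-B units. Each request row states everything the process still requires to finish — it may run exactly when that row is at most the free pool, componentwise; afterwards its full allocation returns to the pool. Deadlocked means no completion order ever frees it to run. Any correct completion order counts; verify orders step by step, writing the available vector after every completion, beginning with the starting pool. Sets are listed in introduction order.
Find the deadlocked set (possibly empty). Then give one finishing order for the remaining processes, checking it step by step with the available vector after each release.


No process is deadlocked.
Key observation: beginning at task-2, releases accumulate fast enough that every process eventually fits.
The rest can finish in the order task-2, task-4, task-3, task-1, task-8, task-0. Verifying each step:
  pool = (2, 3)
  task-2 needs (2, 3) <= (2, 3) -> finishes; pool += (1, 2) = (3, 5)
  task-4 needs (2, 0) <= (3, 5) -> finishes; pool += (2, 1) = (5, 6)
  task-3 needs (5, 6) <= (5, 6) -> finishes; pool += (0, 1) = (5, 7)
  task-1 needs (4, 6) <= (5, 7) -> finishes; pool += (3, 1) = (8, 8)
  task-8 needs (8, 7) <= (8, 8) -> finishes; pool += (3, 0) = (11, 8)
  task-0 needs (5, 8) <= (11, 8) -> finishes; pool += (1, 0) = (12, 8)


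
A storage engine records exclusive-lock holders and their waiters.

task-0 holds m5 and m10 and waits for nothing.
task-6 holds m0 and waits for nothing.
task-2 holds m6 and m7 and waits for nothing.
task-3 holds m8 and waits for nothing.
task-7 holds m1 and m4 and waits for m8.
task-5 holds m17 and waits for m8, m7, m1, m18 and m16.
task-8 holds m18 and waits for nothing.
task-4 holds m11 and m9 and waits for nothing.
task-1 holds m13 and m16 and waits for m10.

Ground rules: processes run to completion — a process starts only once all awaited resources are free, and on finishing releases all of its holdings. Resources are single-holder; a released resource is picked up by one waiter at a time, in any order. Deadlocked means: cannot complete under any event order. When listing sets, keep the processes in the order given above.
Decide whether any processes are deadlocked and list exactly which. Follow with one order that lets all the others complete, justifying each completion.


No process is deadlocked.
Key observation: all waits point, directly or indirectly, at processes that can finish, so nothing is permanently blocked.
One completion order for the rest: task-0, task-4, task-3, task-7, task-1, task-6, task-2, task-8, task-5.
Step-by-step check:
  run task-0 (it waits on nothing); releases m5 and m10
  run task-4 (it waits on nothing); releases m11 and m9
  run task-3 (it waits on nothing); releases m8
  task-7: everything it awaited (m8) is free; runs, freeing m1 and m4
  task-1: everything it awaited (m10) is free; runs, freeing m13 and m16
  run task-6 (it waits on nothing); releases m0
  run task-2 (it waits on nothing); releases m6 and m7
  run task-8 (it waits on nothing); releases m18
  task-5: everything it awaited (m8, m7, m1, m18 and m16) is free; runs, freeing m17


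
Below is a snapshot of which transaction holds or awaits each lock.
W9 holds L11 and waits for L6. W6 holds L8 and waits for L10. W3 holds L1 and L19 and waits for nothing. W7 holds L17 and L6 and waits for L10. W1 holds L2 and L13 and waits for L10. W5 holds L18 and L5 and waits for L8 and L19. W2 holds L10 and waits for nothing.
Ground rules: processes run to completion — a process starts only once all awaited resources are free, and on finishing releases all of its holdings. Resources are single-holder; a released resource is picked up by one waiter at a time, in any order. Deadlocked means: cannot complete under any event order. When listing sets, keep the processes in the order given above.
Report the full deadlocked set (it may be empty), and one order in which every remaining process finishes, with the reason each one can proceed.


No process is deadlocked.
Key observation: the waits form no ring: some process can always run, and its releases unblock the others one by one.
The rest can finish in the order W2, W7, W1, W6, W9, W3, W5.
Check, step by step:
  run W2 (it waits on nothing); releases L10
  W7: everything it awaited (L10) is free; runs, freeing L17 and L6
  W1: everything it awaited (L10) is free; runs, freeing L2 and L13
  W6: everything it awaited (L10) is free; runs, freeing L8
  W9: everything it awaited (L6) is free; runs, freeing L11
  run W3 (it waits on nothing); releases L1 and L19
  W5: everything it awaited (L8 and L19) is free; runs, freeing L18 and L5


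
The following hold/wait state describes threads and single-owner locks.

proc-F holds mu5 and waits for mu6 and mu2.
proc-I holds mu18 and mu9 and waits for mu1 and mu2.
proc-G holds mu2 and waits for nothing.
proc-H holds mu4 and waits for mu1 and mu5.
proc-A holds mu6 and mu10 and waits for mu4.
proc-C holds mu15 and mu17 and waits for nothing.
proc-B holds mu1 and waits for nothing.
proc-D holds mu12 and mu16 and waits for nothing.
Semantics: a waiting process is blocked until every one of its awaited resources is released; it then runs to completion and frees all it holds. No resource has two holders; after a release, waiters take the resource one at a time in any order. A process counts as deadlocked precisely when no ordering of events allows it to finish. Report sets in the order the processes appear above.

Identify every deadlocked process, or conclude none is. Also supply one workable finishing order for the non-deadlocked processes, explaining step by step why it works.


Deadlocked: proc-F, proc-H and proc-A.
Key observation: the waits loop around proc-F -> proc-A -> proc-H -> proc-F with no way out; no other process is dragged down with it.
One completion order for the rest: proc-C, proc-D, proc-B, proc-G, proc-I.
Check, step by step:
  proc-C waits on nothing -> runs at once and releases mu15 and mu17
  proc-D waits on nothing -> runs at once and releases mu12 and mu16
  proc-B waits on nothing -> runs at once and releases mu1
  proc-G waits on nothing -> runs at once and releases mu2
  run proc-I (all its waits — mu1 and mu2 — are resolved); releases mu18 and mu9


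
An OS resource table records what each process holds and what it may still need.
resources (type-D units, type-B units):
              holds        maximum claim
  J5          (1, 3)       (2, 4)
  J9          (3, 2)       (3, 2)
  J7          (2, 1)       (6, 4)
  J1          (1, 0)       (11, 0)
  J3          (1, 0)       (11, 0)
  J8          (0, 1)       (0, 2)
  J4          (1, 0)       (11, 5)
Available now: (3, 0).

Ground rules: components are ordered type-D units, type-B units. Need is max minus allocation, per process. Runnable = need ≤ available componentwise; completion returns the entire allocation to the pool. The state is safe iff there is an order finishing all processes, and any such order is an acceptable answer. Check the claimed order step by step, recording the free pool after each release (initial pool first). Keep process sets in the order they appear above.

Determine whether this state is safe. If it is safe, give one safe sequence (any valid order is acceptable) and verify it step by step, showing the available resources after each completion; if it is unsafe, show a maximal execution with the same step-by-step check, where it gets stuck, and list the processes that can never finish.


UNSAFE.
Key observation: the wall is type-D units: completing J9, J8, J5, J7 brings the pool only to (9, 7), and all the rest need more.
A maximal execution: J9, J8, J5, J7 — then nothing else fits. Check, step by step:
  pool = (3, 0)
  J9 needs (0, 0) <= (3, 0) -> finishes; pool += (3, 2) = (6, 2)
  J8 needs (0, 1) <= (6, 2) -> finishes; pool += (0, 1) = (6, 3)
  J5 needs (1, 1) <= (6, 3) -> finishes; pool += (1, 3) = (7, 6)
  J7 needs (4, 3) <= (7, 6) -> finishes; pool += (2, 1) = (9, 7)
  J1 cannot run: need (10, 0) vs free (9, 7) (insufficient type-D units)
  J3 cannot run: need (10, 0) vs free (9, 7) (insufficient type-D units)
  J4 cannot run: need (10, 5) vs free (9, 7) (insufficient type-D units)
Permanently blocked: J1, J3 and J4.


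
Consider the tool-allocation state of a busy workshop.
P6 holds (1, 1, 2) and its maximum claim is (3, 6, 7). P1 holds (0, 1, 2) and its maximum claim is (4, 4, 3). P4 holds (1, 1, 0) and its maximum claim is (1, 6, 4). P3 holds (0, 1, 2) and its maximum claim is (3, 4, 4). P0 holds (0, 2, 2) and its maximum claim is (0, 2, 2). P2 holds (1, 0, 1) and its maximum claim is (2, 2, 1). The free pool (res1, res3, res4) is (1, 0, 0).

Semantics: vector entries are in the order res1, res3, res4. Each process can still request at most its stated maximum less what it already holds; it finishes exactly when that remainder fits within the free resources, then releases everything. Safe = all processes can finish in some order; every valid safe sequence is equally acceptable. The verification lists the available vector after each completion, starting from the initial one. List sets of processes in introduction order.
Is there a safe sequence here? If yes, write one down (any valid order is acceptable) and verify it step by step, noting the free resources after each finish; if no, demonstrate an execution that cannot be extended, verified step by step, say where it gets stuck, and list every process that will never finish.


The state is UNSAFE.
Key observation: even finishing P0, P2 leaves just (2, 2, 3) free — too little res3 for any of the remaining processes.
A maximal execution: P0, P2 — then nothing else fits. Walking it through:
  pool = (1, 0, 0)
  run P0 (needs (0, 0, 0), free (1, 0, 0)); after release of (0, 2, 2) the pool is (1, 2, 2)
  run P2 (needs (1, 2, 0), free (1, 2, 2)); after release of (1, 0, 1) the pool is (2, 2, 3)
  blocked: P6 wants (2, 5, 5), pool (2, 2, 3) — not enough res3 and res4
  blocked: P1 wants (4, 3, 1), pool (2, 2, 3) — not enough res1 and res3
  blocked: P4 wants (0, 5, 4), pool (2, 2, 3) — not enough res3 and res4
  blocked: P3 wants (3, 3, 2), pool (2, 2, 3) — not enough res1 and res3
Processes that can never finish: P6, P1, P4 and P3.


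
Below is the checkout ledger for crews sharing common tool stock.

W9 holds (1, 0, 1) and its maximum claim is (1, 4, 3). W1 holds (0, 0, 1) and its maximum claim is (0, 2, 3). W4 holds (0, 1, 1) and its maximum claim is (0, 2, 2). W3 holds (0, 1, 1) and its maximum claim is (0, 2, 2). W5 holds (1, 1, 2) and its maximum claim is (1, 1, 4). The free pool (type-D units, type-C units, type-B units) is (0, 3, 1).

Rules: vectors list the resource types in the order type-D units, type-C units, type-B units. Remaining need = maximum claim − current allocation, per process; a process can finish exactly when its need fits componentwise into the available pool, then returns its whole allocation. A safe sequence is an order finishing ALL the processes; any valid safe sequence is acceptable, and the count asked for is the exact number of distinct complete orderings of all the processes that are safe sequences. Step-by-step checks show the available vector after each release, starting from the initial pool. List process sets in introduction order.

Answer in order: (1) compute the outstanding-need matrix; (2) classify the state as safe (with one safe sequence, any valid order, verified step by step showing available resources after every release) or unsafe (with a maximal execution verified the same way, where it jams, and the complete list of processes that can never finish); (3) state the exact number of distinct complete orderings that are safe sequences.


(1) Need matrix, components ordered type-D units, type-C units, type-B units:
  W9: (0, 4, 2)
  W1: (0, 2, 2)
  W4: (0, 1, 1)
  W3: (0, 1, 1)
  W5: (0, 0, 2)
(2) The state is SAFE; one workable sequence: W3, W9, W5, W4, W1.
Key observation: at W3 the run first touches a limit — (0, 1, 1) against (0, 3, 1), exact on a resource it actually requests.
Step-by-step check:
  pool = (0, 3, 1)
  W3: need (0, 1, 1) fits (0, 3, 1); releases (0, 1, 1), pool now (0, 4, 2)
  W9: need (0, 4, 2) fits (0, 4, 2); releases (1, 0, 1), pool now (1, 4, 3)
  W5: need (0, 0, 2) fits (1, 4, 3); releases (1, 1, 2), pool now (2, 5, 5)
  W4: need (0, 1, 1) fits (2, 5, 5); releases (0, 1, 1), pool now (2, 6, 6)
  W1: need (0, 2, 2) fits (2, 6, 6); releases (0, 0, 1), pool now (2, 6, 7)
(3) Exactly 48 of the possible complete orderings are safe sequences.


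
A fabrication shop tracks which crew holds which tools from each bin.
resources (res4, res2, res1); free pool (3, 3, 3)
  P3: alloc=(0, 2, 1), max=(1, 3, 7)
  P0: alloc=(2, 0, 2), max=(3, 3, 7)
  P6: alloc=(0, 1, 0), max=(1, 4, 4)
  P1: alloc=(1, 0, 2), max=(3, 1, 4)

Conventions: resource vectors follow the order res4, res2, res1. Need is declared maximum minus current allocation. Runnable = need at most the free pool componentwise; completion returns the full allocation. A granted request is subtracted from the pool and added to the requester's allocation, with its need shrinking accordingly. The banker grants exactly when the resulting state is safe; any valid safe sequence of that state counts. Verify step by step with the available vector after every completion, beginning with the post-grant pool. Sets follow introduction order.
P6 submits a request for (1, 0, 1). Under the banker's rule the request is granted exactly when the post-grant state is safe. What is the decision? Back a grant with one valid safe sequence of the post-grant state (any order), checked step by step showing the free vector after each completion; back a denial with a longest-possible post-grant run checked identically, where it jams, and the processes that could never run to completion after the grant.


GRANT: granting preserves safety; a valid post-grant sequence is P1, P6, P0, P3.
Key observation: even at the reduced pool (2, 3, 2), P1 fits immediately, so safety survives the grant.
Check on the post-grant state, step by step:
  pool = (2, 3, 2)
  P1 needs (2, 1, 2) <= (2, 3, 2) -> finishes; pool += (1, 0, 2) = (3, 3, 4)
  P6 needs (0, 3, 3) <= (3, 3, 4) -> finishes; pool += (1, 1, 1) = (4, 4, 5)
  P0 needs (1, 3, 5) <= (4, 4, 5) -> finishes; pool += (2, 0, 2) = (6, 4, 7)
  P3 needs (1, 1, 6) <= (6, 4, 7) -> finishes; pool += (0, 2, 1) = (6, 6, 8)


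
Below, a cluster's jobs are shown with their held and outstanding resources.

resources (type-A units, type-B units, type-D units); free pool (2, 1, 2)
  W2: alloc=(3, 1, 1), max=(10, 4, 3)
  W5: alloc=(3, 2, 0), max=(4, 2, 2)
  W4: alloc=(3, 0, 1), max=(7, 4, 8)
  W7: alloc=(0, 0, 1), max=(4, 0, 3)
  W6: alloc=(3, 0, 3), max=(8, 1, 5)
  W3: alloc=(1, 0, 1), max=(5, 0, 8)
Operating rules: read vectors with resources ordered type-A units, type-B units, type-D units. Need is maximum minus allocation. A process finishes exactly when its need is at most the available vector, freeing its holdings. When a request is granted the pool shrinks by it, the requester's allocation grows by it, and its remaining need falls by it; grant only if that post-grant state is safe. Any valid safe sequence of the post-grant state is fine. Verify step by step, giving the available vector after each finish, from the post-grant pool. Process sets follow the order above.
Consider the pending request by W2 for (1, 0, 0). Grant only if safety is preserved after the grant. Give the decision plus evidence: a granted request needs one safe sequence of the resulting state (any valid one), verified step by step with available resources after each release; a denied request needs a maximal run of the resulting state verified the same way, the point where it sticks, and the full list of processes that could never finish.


DENY: after the grant no complete ordering would exist.
Key observation: after W5, W7 the pool peaks at (4, 3, 3), and each blocked process is short somewhere: W2 on type-A units; W4 on type-B units, type-D units; W6 on type-A units; W3 on type-D units.
On the post-grant state, W5, W7 is a maximal run — nothing extends it. Verifying each step:
  pool = (1, 1, 2)
  W5 needs (1, 0, 2) <= (1, 1, 2) -> finishes; pool += (3, 2, 0) = (4, 3, 2)
  W7 needs (4, 0, 2) <= (4, 3, 2) -> finishes; pool += (0, 0, 1) = (4, 3, 3)
  W2 still needs (6, 3, 2) but only (4, 3, 3) is free — short on type-A units
  W4 still needs (4, 4, 7) but only (4, 3, 3) is free — short on type-B units and type-D units
  W6 still needs (5, 1, 2) but only (4, 3, 3) is free — short on type-A units
  W3 still needs (4, 0, 7) but only (4, 3, 3) is free — short on type-D units
Had the request been granted, W2, W4, W6 and W3 could never finish.


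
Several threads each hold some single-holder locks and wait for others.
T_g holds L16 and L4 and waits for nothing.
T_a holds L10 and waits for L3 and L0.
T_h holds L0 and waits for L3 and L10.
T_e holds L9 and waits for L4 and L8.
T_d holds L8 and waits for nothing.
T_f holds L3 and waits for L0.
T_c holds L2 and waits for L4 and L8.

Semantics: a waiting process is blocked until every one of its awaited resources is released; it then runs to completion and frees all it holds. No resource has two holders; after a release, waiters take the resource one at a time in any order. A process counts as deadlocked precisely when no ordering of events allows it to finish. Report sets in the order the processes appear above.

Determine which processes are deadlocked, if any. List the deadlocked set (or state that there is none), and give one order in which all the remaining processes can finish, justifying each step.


Deadlocked: T_a, T_h and T_f.
Key observation: the waits loop around T_a -> T_h -> T_a with no way out; T_f is caught in further circular waits.
A valid finishing order for the others: T_g, T_d, T_c, T_e.
Walking it through:
  run T_g (it waits on nothing); releases L16 and L4
  run T_d (it waits on nothing); releases L8
  T_c waits on L4 and L8 — all released -> runs and releases L2
  T_e waits on L4 and L8 — all released -> runs and releases L9


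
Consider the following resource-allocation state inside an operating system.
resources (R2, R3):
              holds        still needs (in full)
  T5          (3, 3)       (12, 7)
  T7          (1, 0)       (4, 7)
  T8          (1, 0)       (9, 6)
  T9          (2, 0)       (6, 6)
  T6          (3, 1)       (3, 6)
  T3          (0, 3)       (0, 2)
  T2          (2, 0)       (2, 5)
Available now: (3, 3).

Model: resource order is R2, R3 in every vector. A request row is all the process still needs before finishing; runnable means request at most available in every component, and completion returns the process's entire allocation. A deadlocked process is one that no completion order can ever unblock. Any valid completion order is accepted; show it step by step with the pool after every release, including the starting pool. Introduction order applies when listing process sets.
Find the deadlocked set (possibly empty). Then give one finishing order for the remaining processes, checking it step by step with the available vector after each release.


Nothing here is deadlocked.
Key observation: the pool covers T3 at once, and every later process fits after earlier releases.
The rest can finish in the order T3, T6, T9, T2, T8, T7, T5. Verifying each step:
  pool = (3, 3)
  T3 needs (0, 2) <= (3, 3) -> finishes; pool += (0, 3) = (3, 6)
  T6 needs (3, 6) <= (3, 6) -> finishes; pool += (3, 1) = (6, 7)
  T9 needs (6, 6) <= (6, 7) -> finishes; pool += (2, 0) = (8, 7)
  T2 needs (2, 5) <= (8, 7) -> finishes; pool += (2, 0) = (10, 7)
  T8 needs (9, 6) <= (10, 7) -> finishes; pool += (1, 0) = (11, 7)
  T7 needs (4, 7) <= (11, 7) -> finishes; pool += (1, 0) = (12, 7)
  T5 needs (12, 7) <= (12, 7) -> finishes; pool += (3, 3) = (15, 10)


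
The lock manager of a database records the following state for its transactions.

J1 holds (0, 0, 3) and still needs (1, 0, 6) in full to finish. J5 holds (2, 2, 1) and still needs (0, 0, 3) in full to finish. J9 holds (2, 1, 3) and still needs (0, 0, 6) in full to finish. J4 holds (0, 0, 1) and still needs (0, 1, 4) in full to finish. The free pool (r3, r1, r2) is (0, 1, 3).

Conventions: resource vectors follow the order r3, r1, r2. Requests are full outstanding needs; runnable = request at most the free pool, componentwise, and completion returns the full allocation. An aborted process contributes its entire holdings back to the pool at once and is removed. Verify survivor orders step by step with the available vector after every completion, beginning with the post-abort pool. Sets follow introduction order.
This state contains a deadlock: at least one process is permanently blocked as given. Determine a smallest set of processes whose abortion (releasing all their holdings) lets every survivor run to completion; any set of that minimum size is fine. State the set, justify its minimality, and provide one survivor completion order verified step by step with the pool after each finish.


Abort J1.
Key observation: J9 was stuck for good until J1 gave back (0, 0, 3); in the order shown it finishes at step 3.
Why nothing smaller works: aborting no one leaves the state deadlocked as given.
Survivors finish in the order: J4, J5, J9. Step-by-step check (pool after the aborts first):
  pool = (0, 1, 6)
  run J4 (needs (0, 1, 4), free (0, 1, 6)); after release of (0, 0, 1) the pool is (0, 1, 7)
  run J5 (needs (0, 0, 3), free (0, 1, 7)); after release of (2, 2, 1) the pool is (2, 3, 8)
  run J9 (needs (0, 0, 6), free (2, 3, 8)); after release of (2, 1, 3) the pool is (4, 4, 11)


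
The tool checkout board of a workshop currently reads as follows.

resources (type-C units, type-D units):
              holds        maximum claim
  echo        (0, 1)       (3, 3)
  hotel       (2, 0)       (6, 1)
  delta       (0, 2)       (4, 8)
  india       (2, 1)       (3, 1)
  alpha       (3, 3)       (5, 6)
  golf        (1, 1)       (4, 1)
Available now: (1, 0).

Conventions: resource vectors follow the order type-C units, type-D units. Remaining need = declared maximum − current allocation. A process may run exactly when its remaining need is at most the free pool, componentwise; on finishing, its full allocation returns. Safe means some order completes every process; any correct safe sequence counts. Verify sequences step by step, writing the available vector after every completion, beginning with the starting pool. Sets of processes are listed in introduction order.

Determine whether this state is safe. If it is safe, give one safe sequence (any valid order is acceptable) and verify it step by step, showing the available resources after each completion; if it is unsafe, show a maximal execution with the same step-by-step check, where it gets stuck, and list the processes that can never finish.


SAFE — a valid safe sequence is india, golf, echo, alpha, delta, hotel.
Key observation: india marks the first exact bind of the order: its need (1, 0) fits the free (1, 0) with zero slack on a requested resource.
Walking it through:
  pool = (1, 0)
  india needs (1, 0) <= (1, 0) -> finishes; pool += (2, 1) = (3, 1)
  golf needs (3, 0) <= (3, 1) -> finishes; pool += (1, 1) = (4, 2)
  echo needs (3, 2) <= (4, 2) -> finishes; pool += (0, 1) = (4, 3)
  alpha needs (2, 3) <= (4, 3) -> finishes; pool += (3, 3) = (7, 6)
  delta needs (4, 6) <= (7, 6) -> finishes; pool += (0, 2) = (7, 8)
  hotel needs (4, 1) <= (7, 8) -> finishes; pool += (2, 0) = (9, 8)


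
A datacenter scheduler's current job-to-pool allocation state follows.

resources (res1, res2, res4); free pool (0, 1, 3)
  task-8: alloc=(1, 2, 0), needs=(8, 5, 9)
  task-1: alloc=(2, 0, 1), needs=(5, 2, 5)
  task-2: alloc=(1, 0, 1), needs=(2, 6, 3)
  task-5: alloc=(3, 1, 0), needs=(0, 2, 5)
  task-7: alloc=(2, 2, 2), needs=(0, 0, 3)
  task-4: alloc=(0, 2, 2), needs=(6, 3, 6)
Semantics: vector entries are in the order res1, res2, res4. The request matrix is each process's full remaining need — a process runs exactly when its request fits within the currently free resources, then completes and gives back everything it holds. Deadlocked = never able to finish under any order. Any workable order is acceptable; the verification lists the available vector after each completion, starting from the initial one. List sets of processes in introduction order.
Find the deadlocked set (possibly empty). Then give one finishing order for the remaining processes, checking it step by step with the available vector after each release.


Nothing here is deadlocked.
Key observation: beginning at task-7, releases accumulate fast enough that every process eventually fits.
One completion order for the rest: task-7, task-5, task-1, task-4, task-2, task-8. Check, step by step:
  pool = (0, 1, 3)
  task-7: need (0, 0, 3) fits (0, 1, 3); releases (2, 2, 2), pool now (2, 3, 5)
  task-5: need (0, 2, 5) fits (2, 3, 5); releases (3, 1, 0), pool now (5, 4, 5)
  task-1: need (5, 2, 5) fits (5, 4, 5); releases (2, 0, 1), pool now (7, 4, 6)
  task-4: need (6, 3, 6) fits (7, 4, 6); releases (0, 2, 2), pool now (7, 6, 8)
  task-2: need (2, 6, 3) fits (7, 6, 8); releases (1, 0, 1), pool now (8, 6, 9)
  task-8: need (8, 5, 9) fits (8, 6, 9); releases (1, 2, 0), pool now (9, 8, 9)


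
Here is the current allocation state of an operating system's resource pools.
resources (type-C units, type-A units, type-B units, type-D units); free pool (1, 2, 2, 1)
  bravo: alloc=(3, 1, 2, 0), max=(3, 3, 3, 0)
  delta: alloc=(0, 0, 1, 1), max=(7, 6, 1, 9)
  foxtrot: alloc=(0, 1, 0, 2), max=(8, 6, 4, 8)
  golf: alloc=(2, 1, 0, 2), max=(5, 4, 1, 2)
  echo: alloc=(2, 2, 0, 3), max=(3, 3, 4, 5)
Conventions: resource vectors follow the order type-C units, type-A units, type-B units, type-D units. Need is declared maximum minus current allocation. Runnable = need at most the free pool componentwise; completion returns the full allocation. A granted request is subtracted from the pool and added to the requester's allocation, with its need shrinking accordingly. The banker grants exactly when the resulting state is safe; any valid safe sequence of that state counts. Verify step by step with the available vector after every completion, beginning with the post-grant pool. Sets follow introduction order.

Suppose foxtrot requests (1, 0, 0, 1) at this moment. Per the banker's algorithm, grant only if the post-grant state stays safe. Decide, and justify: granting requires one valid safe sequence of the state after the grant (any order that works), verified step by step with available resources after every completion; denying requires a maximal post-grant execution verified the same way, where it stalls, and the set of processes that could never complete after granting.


GRANT — the state after the grant stays safe, e.g. via bravo, golf, echo, foxtrot, delta.
Key observation: even at the reduced pool (0, 2, 2, 0), bravo fits immediately, so safety survives the grant.
Check on the post-grant state, step by step:
  pool = (0, 2, 2, 0)
  bravo: need (0, 2, 1, 0) fits (0, 2, 2, 0); releases (3, 1, 2, 0), pool now (3, 3, 4, 0)
  golf: need (3, 3, 1, 0) fits (3, 3, 4, 0); releases (2, 1, 0, 2), pool now (5, 4, 4, 2)
  echo: need (1, 1, 4, 2) fits (5, 4, 4, 2); releases (2, 2, 0, 3), pool now (7, 6, 4, 5)
  foxtrot: need (7, 5, 4, 5) fits (7, 6, 4, 5); releases (1, 1, 0, 3), pool now (8, 7, 4, 8)
  delta: need (7, 6, 0, 8) fits (8, 7, 4, 8); releases (0, 0, 1, 1), pool now (8, 7, 5, 9)


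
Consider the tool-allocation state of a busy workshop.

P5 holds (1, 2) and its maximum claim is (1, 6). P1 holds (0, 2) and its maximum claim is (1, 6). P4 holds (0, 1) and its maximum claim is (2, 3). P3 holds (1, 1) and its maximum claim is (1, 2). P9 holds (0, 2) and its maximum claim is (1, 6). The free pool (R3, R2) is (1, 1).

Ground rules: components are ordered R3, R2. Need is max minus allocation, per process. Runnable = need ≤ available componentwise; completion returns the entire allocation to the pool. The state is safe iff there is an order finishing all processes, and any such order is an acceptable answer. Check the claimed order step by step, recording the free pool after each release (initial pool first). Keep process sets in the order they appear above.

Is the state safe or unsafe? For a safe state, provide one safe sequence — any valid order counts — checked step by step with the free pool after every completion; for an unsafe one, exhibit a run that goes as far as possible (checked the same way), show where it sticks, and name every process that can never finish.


UNSAFE — no complete ordering exists.
Key observation: the wall is R2: completing P3, P4 brings the pool only to (2, 3), and all the rest need more.
Going as far as possible: P3, P4; after that, nothing fits. Walking it through:
  pool = (1, 1)
  P3: need (0, 1) fits (1, 1); releases (1, 1), pool now (2, 2)
  P4: need (2, 2) fits (2, 2); releases (0, 1), pool now (2, 3)
  blocked: P5 wants (0, 4), pool (2, 3) — not enough R2
  blocked: P1 wants (1, 4), pool (2, 3) — not enough R2
  blocked: P9 wants (1, 4), pool (2, 3) — not enough R2
Processes that can never finish: P5, P1 and P9.


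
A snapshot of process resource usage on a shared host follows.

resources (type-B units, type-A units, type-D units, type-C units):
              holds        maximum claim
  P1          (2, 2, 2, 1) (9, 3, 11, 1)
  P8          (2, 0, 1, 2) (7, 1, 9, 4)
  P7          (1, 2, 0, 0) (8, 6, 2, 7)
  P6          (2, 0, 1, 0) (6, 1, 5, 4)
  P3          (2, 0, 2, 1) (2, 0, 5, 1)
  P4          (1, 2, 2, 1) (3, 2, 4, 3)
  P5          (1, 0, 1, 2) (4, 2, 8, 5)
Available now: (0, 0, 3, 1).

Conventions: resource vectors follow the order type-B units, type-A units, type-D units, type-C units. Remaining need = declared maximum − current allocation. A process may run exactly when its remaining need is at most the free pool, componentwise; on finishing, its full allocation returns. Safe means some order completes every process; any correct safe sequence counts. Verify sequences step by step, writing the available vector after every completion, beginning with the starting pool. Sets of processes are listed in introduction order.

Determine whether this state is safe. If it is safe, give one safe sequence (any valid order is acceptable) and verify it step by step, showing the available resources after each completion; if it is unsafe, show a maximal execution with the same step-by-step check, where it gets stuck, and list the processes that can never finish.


SAFE, for example via the order P3, P4, P5, P6, P8, P1, P7.
Key observation: P3 marks the first exact bind of the order: its need (0, 0, 3, 0) fits the free (0, 0, 3, 1) with zero slack on a requested resource.
Check, step by step:
  pool = (0, 0, 3, 1)
  P3: need (0, 0, 3, 0) fits (0, 0, 3, 1); releases (2, 0, 2, 1), pool now (2, 0, 5, 2)
  P4: need (2, 0, 2, 2) fits (2, 0, 5, 2); releases (1, 2, 2, 1), pool now (3, 2, 7, 3)
  P5: need (3, 2, 7, 3) fits (3, 2, 7, 3); releases (1, 0, 1, 2), pool now (4, 2, 8, 5)
  P6: need (4, 1, 4, 4) fits (4, 2, 8, 5); releases (2, 0, 1, 0), pool now (6, 2, 9, 5)
  P8: need (5, 1, 8, 2) fits (6, 2, 9, 5); releases (2, 0, 1, 2), pool now (8, 2, 10, 7)
  P1: need (7, 1, 9, 0) fits (8, 2, 10, 7); releases (2, 2, 2, 1), pool now (10, 4, 12, 8)
  P7: need (7, 4, 2, 7) fits (10, 4, 12, 8); releases (1, 2, 0, 0), pool now (11, 6, 12, 8)


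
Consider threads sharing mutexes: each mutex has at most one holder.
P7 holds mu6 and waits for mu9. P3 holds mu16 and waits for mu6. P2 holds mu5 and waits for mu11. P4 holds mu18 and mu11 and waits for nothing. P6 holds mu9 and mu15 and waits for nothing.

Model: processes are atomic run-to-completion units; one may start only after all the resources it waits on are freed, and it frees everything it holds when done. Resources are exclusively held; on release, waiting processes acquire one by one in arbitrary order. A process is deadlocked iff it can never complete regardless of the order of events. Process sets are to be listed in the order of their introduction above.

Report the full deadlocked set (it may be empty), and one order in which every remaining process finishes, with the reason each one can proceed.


No process is deadlocked.
Key observation: the waits form no ring: some process can always run, and its releases unblock the others one by one.
A valid finishing order for the others: P4, P2, P6, P7, P3.
Verifying each step:
  P4 waits on nothing -> runs at once and releases mu18 and mu11
  P2 waits on mu11 — all released -> runs and releases mu5
  P6 waits on nothing -> runs at once and releases mu9 and mu15
  P7 waits on mu9 — all released -> runs and releases mu6
  P3 waits on mu6 — all released -> runs and releases mu16


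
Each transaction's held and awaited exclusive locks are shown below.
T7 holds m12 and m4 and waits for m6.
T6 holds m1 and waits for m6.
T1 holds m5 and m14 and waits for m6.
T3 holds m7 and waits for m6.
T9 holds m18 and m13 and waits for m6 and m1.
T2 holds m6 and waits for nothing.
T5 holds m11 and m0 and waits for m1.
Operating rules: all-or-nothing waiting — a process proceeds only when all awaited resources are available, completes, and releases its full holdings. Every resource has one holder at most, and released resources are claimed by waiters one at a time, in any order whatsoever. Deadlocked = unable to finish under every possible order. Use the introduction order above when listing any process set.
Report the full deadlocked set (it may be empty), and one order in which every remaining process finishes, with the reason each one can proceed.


The deadlocked set is empty.
Key observation: no waiting chain loops back on itself — every chain ends at a process that waits on nothing, so everyone eventually runs.
The rest can finish in the order T2, T1, T7, T6, T3, T5, T9.
Step-by-step check:
  T2: no waits; runs immediately, freeing m6
  run T1 (all its waits — m6 — are resolved); releases m5 and m14
  run T7 (all its waits — m6 — are resolved); releases m12 and m4
  run T6 (all its waits — m6 — are resolved); releases m1
  run T3 (all its waits — m6 — are resolved); releases m7
  run T5 (all its waits — m1 — are resolved); releases m11 and m0
  run T9 (all its waits — m6 and m1 — are resolved); releases m18 and m13


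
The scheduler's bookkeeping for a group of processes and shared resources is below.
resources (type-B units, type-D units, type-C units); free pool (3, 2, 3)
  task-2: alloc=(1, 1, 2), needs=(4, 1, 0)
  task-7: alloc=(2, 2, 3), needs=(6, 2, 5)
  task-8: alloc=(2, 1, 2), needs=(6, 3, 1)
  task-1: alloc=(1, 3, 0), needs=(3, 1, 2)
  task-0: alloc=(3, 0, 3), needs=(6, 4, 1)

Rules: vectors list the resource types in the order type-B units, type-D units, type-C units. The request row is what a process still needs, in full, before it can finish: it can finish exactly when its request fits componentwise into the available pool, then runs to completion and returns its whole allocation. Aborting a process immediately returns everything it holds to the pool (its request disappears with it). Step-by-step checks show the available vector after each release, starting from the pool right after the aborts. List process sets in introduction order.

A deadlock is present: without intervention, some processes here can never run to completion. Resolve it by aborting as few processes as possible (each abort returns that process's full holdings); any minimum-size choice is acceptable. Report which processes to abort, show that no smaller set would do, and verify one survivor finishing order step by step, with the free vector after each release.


Abort task-8.
Key observation: the returned (2, 1, 2) from task-8 is what brings task-7 — unrunnable before, under any order — into play at step 2.
No smaller set exists: with zero aborts the deadlock remains.
One survivor order: task-2, task-7, task-0, task-1. Verifying each step (post-abort pool first):
  pool = (5, 3, 5)
  task-2 needs (4, 1, 0) <= (5, 3, 5) -> finishes; pool += (1, 1, 2) = (6, 4, 7)
  task-7 needs (6, 2, 5) <= (6, 4, 7) -> finishes; pool += (2, 2, 3) = (8, 6, 10)
  task-0 needs (6, 4, 1) <= (8, 6, 10) -> finishes; pool += (3, 0, 3) = (11, 6, 13)
  task-1 needs (3, 1, 2) <= (11, 6, 13) -> finishes; pool += (1, 3, 0) = (12, 9, 13)


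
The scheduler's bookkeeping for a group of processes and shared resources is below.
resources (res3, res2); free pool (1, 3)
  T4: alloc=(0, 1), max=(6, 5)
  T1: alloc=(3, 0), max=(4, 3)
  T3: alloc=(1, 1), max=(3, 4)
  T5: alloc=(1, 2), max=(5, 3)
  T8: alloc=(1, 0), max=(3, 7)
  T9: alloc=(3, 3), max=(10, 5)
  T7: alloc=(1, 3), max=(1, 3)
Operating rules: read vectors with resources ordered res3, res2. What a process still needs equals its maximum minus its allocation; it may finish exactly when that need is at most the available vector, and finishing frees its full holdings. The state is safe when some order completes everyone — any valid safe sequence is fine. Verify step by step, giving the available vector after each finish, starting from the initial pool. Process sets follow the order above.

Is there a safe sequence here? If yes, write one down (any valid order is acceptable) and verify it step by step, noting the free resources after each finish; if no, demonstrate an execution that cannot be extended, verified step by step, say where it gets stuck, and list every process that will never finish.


SAFE — a valid safe sequence is T1, T5, T3, T4, T7, T9, T8.
Key observation: T1 is the earliest step where a requested resource binds exactly: need (1, 3), pool (1, 3) at its turn.
Walking it through:
  pool = (1, 3)
  T1: need (1, 3) fits (1, 3); releases (3, 0), pool now (4, 3)
  T5: need (4, 1) fits (4, 3); releases (1, 2), pool now (5, 5)
  T3: need (2, 3) fits (5, 5); releases (1, 1), pool now (6, 6)
  T4: need (6, 4) fits (6, 6); releases (0, 1), pool now (6, 7)
  T7: need (0, 0) fits (6, 7); releases (1, 3), pool now (7, 10)
  T9: need (7, 2) fits (7, 10); releases (3, 3), pool now (10, 13)
  T8: need (2, 7) fits (10, 13); releases (1, 0), pool now (11, 13)
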